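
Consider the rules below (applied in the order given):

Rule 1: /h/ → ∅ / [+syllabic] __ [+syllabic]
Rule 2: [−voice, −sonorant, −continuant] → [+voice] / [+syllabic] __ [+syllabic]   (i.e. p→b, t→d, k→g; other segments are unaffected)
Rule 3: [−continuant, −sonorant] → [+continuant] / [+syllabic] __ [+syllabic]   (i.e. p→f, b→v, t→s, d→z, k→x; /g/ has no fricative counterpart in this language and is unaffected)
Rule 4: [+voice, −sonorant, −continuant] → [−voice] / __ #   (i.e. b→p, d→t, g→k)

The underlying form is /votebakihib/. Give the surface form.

Rule 1 (intervocalic h-deletion): /h/ occurs between vowels /i/ and /i/, so it deletes. /votebakihib/ → votebakiib.
Rule 2 (intervocalic voicing): /t/ is a voiceless stop between vowels /o/ and /e/, so it voices to [d]. /k/ is a voiceless stop between vowels /a/ and /i/, so it voices to [g]. /votebakiib/ → vodebagiib.
Rule 3 (intervocalic spirantization): /d/ is a stop between vowels /o/ and /e/, so it spirantizes to the fricative [z]. /b/ is a stop between vowels /e/ and /a/, so it spirantizes to the fricative [v]. /vodebagiib/ → vozevagiib.
Rule 4 (final devoicing): /b/ is a voiced stop in word-final position, so it devoices to [p]. /vozevagiib/ → vozevagiip.

vozevagiip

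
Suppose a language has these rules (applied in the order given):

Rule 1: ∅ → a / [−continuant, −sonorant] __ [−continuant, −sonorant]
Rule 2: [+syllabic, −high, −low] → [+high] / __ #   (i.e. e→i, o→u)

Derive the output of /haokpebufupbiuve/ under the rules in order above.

haokapebufupabiuvi

Rule 1 (stop-cluster a-epenthesis): /k/ and /p/ form a stop–stop cluster, so [a] is inserted between them. /p/ and /b/ form a stop–stop cluster, so [a] is inserted between them. /haokpebufupbiuve/ → haokapebufupabiuve.
Rule 2 (final vowel raising): /e/ is a mid vowel in word-final position, so it raises to [i]. /haokapebufupabiuve/ → haokapebufupabiuvi.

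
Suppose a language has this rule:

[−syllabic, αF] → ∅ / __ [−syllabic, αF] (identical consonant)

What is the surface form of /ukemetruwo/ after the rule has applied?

No segment of /ukemetruwo/ meets the structural description of the rule, so the form surfaces unchanged.

ukemetruwo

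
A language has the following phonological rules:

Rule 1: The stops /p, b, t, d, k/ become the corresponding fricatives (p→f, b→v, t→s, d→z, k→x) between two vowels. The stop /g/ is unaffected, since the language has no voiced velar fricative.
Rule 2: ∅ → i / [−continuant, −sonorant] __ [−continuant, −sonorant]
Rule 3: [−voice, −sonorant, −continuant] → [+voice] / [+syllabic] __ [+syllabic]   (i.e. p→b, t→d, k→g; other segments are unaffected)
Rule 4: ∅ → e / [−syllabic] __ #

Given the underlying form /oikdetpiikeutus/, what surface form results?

oigidedibiixeususe

Rule 1 (intervocalic spirantization): /k/ is a stop between vowels /i/ and /e/, so it spirantizes to the fricative [x]. /t/ is a stop between vowels /u/ and /u/, so it spirantizes to the fricative [s]. /oikdetpiikeutus/ → oikdetpiixeusus.
Rule 2 (stop-cluster i-epenthesis): /k/ and /d/ form a stop–stop cluster, so [i] is inserted between them. /t/ and /p/ form a stop–stop cluster, so [i] is inserted between them. /oikdetpiixeusus/ → oikidetipiixeusus.
Rule 3 (intervocalic voicing): /k/ is a voiceless stop between vowels /i/ and /i/, so it voices to [g]. /t/ is a voiceless stop between vowels /e/ and /i/, so it voices to [d]. /p/ is a voiceless stop between vowels /i/ and /i/, so it voices to [b]. /oikidetipiixeusus/ → oigidedibiixeusus.
Rule 4 (final e-epenthesis): the form ends in the consonant /s/, so [e] is inserted word-finally. /oigidedibiixeusus/ → oigidedibiixeususe.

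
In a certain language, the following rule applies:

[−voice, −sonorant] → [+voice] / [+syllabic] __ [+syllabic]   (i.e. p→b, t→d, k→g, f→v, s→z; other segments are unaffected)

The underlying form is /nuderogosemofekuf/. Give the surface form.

nuderogozemoveguf

Scanning /nuderogosemofekuf/: /s/ is a voiceless obstruent between vowels /o/ and /e/, so it voices to [z]; /f/ is a voiceless obstruent between vowels /o/ and /e/, so it voices to [v]; /k/ is a voiceless obstruent between vowels /e/ and /u/, so it voices to [g]; /f/ at position 17 is not in the conditioning environment.
Result: [nuderogozemoveguf].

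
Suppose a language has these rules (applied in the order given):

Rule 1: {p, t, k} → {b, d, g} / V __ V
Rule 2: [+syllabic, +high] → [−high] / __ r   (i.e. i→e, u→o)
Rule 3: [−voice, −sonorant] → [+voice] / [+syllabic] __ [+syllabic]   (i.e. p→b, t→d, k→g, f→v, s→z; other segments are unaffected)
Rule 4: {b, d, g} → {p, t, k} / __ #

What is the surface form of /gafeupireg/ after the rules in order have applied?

gaveuberek

Rule 1 (intervocalic voicing): /p/ is a voiceless stop between vowels /u/ and /i/, so it voices to [b]. /gafeupireg/ → gafeubireg.
Rule 2 (pre-rhotic lowering): /i/ is a high vowel immediately before /r/, so it lowers to [e]. /gafeubireg/ → gafeubereg.
Rule 3 (intervocalic voicing): /f/ is a voiceless obstruent between vowels /a/ and /e/, so it voices to [v]. /gafeubereg/ → gaveubereg.
Rule 4 (final devoicing): /g/ is a voiced stop in word-final position, so it devoices to [k]. /gaveubereg/ → gaveuberek.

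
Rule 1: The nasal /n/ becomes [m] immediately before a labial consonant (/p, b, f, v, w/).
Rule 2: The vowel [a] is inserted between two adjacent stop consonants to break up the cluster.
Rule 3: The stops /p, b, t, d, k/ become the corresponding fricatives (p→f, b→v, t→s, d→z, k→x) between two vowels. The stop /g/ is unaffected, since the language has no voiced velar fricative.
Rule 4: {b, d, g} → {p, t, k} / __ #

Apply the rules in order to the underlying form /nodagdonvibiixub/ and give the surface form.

Rule 1 (nasal place assimilation): /n/ precedes the labial consonant /v/, so it assimilates in place to [m]. /nodagdonvibiixub/ → nodagdomvibiixub.
Rule 2 (stop-cluster a-epenthesis): /g/ and /d/ form a stop–stop cluster, so [a] is inserted between them. /nodagdomvibiixub/ → nodagadomvibiixub.
Rule 3 (intervocalic spirantization): /d/ is a stop between vowels /o/ and /a/, so it spirantizes to the fricative [z]. /d/ is a stop between vowels /a/ and /o/, so it spirantizes to the fricative [z]. /b/ is a stop between vowels /i/ and /i/, so it spirantizes to the fricative [v]. /nodagadomvibiixub/ → nozagazomviviixub.
Rule 4 (final devoicing): /b/ is a voiced stop in word-final position, so it devoices to [p]. /nozagazomviviixub/ → nozagazomviviixup.

nozagazomviviixup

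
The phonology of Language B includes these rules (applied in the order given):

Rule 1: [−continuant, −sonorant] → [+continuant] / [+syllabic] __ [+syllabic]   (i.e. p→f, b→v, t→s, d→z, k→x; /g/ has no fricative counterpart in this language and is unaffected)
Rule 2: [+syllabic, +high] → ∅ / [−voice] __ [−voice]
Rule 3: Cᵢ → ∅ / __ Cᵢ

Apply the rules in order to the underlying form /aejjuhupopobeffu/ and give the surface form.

Rule 1 (intervocalic spirantization): /p/ is a stop between vowels /u/ and /o/, so it spirantizes to the fricative [f]. /p/ is a stop between vowels /o/ and /o/, so it spirantizes to the fricative [f]. /b/ is a stop between vowels /o/ and /e/, so it spirantizes to the fricative [v]. /aejjuhupopobeffu/ → aejjuhufofoveffu.
Rule 2 (high vowel syncope): /u/ is a high vowel flanked by voiceless consonants /h/ and /f/, so it deletes. /aejjuhufofoveffu/ → aejjuhfofoveffu.
Rule 3 (degemination): /jj/ is a geminate; the first /j/ deletes. /ff/ is a geminate; the first /f/ deletes. /aejjuhfofoveffu/ → aejuhfofovefu.

aejuhfofovefu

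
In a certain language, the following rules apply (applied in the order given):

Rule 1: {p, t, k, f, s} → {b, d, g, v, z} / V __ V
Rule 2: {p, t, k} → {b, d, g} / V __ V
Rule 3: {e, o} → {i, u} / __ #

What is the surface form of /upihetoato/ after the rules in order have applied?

ubihedoadu

Rule 1 (intervocalic voicing): /p/ is a voiceless obstruent between vowels /u/ and /i/, so it voices to [b]. /t/ is a voiceless obstruent between vowels /e/ and /o/, so it voices to [d]. /t/ is a voiceless obstruent between vowels /a/ and /o/, so it voices to [d]. /upihetoato/ → ubihedoado.
Rule 2 (intervocalic voicing): no segment meets the environment; /ubihedoado/ is unchanged.
Rule 3 (final vowel raising): /o/ is a mid vowel in word-final position, so it raises to [u]. /ubihedoado/ → ubihedoadu.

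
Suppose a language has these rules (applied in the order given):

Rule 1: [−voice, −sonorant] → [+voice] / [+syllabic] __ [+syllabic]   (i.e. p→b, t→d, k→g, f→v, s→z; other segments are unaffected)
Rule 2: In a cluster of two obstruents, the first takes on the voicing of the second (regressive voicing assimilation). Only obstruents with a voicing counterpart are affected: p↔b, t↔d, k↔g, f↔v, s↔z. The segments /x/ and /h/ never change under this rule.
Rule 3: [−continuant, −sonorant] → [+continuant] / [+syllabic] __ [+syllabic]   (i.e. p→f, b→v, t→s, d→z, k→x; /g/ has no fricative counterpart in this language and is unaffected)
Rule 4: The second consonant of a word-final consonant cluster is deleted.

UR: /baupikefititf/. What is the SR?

bauvigevizit

Rule 1 (intervocalic voicing): /p/ is a voiceless obstruent between vowels /u/ and /i/, so it voices to [b]. /k/ is a voiceless obstruent between vowels /i/ and /e/, so it voices to [g]. /f/ is a voiceless obstruent between vowels /e/ and /i/, so it voices to [v]. /t/ is a voiceless obstruent between vowels /i/ and /i/, so it voices to [d]. /baupikefititf/ → baubigeviditf.
Rule 2 (regressive voicing assimilation): no segment meets the environment; /baubigeviditf/ is unchanged.
Rule 3 (intervocalic spirantization): /b/ is a stop between vowels /u/ and /i/, so it spirantizes to the fricative [v]. /d/ is a stop between vowels /i/ and /i/, so it spirantizes to the fricative [z]. /baubigeviditf/ → bauvigevizitf.
Rule 4 (final cluster simplification): /f/ is the second consonant of a word-final cluster /tf/, so it deletes. /bauvigevizitf/ → bauvigevizit.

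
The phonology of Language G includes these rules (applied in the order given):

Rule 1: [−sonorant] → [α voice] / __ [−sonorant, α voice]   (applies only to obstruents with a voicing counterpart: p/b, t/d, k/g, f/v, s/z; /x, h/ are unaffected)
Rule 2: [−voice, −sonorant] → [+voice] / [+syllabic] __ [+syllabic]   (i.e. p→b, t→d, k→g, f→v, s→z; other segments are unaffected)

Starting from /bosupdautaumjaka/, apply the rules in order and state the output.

bozubdaudaumjaga

Rule 1 (regressive voicing assimilation): /p/ precedes the voiced obstruent /d/, so it voices to [b] by assimilation. /bosupdautaumjaka/ → bosubdautaumjaka.
Rule 2 (intervocalic voicing): /s/ is a voiceless obstruent between vowels /o/ and /u/, so it voices to [z]. /t/ is a voiceless obstruent between vowels /u/ and /a/, so it voices to [d]. /k/ is a voiceless obstruent between vowels /a/ and /a/, so it voices to [g]. /bosubdautaumjaka/ → bozubdaudaumjaga.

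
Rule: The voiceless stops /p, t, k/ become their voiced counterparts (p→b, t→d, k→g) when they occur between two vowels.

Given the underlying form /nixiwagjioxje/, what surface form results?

nixiwagjioxje

No segment of /nixiwagjioxje/ meets the structural description of the rule, so the form surfaces unchanged.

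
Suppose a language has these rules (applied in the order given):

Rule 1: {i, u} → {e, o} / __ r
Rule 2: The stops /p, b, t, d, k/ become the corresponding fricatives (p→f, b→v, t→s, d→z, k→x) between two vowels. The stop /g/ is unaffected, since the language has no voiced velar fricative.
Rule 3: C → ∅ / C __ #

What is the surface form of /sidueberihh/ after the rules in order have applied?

Rule 1 (pre-rhotic lowering): no segment meets the environment; /sidueberihh/ is unchanged.
Rule 2 (intervocalic spirantization): /d/ is a stop between vowels /i/ and /u/, so it spirantizes to the fricative [z]. /b/ is a stop between vowels /e/ and /e/, so it spirantizes to the fricative [v]. /sidueberihh/ → sizueverihh.
Rule 3 (final cluster simplification): /h/ is the second consonant of a word-final cluster /hh/, so it deletes. /sizueverihh/ → sizueverih.

sizueverih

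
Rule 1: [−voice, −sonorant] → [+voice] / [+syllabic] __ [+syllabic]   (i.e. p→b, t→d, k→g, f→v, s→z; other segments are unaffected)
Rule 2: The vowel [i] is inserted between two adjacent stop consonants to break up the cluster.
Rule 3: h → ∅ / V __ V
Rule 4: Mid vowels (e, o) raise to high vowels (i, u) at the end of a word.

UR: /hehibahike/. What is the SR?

Rule 1 (intervocalic voicing): /k/ is a voiceless obstruent between vowels /i/ and /e/, so it voices to [g]. /hehibahike/ → hehibahige.
Rule 2 (stop-cluster i-epenthesis): no segment meets the environment; /hehibahige/ is unchanged.
Rule 3 (intervocalic h-deletion): /h/ occurs between vowels /e/ and /i/, so it deletes. /h/ occurs between vowels /a/ and /i/, so it deletes. /hehibahige/ → heibaige.
Rule 4 (final vowel raising): /e/ is a mid vowel in word-final position, so it raises to [i]. /heibaige/ → heibaigi.

heibaigi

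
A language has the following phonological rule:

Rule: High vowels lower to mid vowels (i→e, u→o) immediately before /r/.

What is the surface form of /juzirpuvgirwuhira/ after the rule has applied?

/i/ is a high vowel immediately before /r/, so it lowers to [e].
/i/ is a high vowel immediately before /r/, so it lowers to [e].
/i/ is a high vowel immediately before /r/, so it lowers to [e].
The other instances of /u/ do not occur in the required environment and remain unchanged.
Surface form: [juzerpuvgerwuhera].

juzerpuvgerwuhera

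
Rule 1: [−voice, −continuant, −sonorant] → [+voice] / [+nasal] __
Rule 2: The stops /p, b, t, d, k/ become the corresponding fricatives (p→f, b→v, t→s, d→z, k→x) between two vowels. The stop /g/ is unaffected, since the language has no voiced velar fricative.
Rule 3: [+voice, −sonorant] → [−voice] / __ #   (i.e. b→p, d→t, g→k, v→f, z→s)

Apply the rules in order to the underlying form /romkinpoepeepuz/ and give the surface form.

romginboefeefus

Rule 1 (post-nasal voicing): /k/ is a voiceless stop immediately after the nasal /m/, so it voices to [g]. /p/ is a voiceless stop immediately after the nasal /n/, so it voices to [b]. /romkinpoepeepuz/ → romginboepeepuz.
Rule 2 (intervocalic spirantization): /p/ is a stop between vowels /e/ and /e/, so it spirantizes to the fricative [f]. /p/ is a stop between vowels /e/ and /u/, so it spirantizes to the fricative [f]. /romginboepeepuz/ → romginboefeefuz.
Rule 3 (final devoicing): /z/ is a voiced obstruent in word-final position, so it devoices to [s]. /romginboefeefuz/ → romginboefeefus.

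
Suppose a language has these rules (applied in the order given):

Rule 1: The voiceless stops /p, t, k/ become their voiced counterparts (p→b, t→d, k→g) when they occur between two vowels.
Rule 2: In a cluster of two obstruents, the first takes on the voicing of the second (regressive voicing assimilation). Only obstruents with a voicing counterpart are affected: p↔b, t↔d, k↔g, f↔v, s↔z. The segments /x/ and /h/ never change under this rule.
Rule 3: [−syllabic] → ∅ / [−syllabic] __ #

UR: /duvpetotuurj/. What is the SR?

Rule 1 (intervocalic voicing): /t/ is a voiceless stop between vowels /e/ and /o/, so it voices to [d]. /t/ is a voiceless stop between vowels /o/ and /u/, so it voices to [d]. /duvpetotuurj/ → duvpedoduurj.
Rule 2 (regressive voicing assimilation): /v/ precedes the voiceless obstruent /p/, so it devoices to [f] by assimilation. /duvpedoduurj/ → dufpedoduurj.
Rule 3 (final cluster simplification): /j/ is the second consonant of a word-final cluster /rj/, so it deletes. /dufpedoduurj/ → dufpedoduur.

dufpedoduur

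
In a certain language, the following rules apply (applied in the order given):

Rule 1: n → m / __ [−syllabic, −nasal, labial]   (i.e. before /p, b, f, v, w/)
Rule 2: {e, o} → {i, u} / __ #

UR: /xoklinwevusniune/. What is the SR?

Rule 1 (nasal place assimilation): /n/ precedes the labial consonant /w/, so it assimilates in place to [m]. /xoklinwevusniune/ → xoklimwevusniune.
Rule 2 (final vowel raising): /e/ is a mid vowel in word-final position, so it raises to [i]. /xoklimwevusniune/ → xoklimwevusniuni.

xoklimwevusniuni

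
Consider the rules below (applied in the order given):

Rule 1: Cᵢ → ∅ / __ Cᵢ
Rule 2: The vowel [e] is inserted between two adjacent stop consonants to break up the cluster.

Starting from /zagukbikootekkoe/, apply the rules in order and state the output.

Rule 1 (degemination): /kk/ is a geminate; the first /k/ deletes. /zagukbikootekkoe/ → zagukbikootekoe.
Rule 2 (stop-cluster e-epenthesis): /k/ and /b/ form a stop–stop cluster, so [e] is inserted between them. /zagukbikootekoe/ → zagukebikootekoe.

zagukebikootekoe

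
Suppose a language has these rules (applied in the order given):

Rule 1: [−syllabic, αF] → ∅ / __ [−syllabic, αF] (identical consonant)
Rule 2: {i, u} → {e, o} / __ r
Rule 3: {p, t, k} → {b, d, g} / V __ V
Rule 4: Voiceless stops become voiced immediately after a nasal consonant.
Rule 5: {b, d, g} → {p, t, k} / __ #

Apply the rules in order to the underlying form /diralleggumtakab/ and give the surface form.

Rule 1 (degemination): /ll/ is a geminate; the first /l/ deletes. /gg/ is a geminate; the first /g/ deletes. /diralleggumtakab/ → diralegumtakab.
Rule 2 (pre-rhotic lowering): /i/ is a high vowel immediately before /r/, so it lowers to [e]. /diralegumtakab/ → deralegumtakab.
Rule 3 (intervocalic voicing): /k/ is a voiceless stop between vowels /a/ and /a/, so it voices to [g]. /deralegumtakab/ → deralegumtagab.
Rule 4 (post-nasal voicing): /t/ is a voiceless stop immediately after the nasal /m/, so it voices to [d]. /deralegumtagab/ → deralegumdagab.
Rule 5 (final devoicing): /b/ is a voiced stop in word-final position, so it devoices to [p]. /deralegumdagab/ → deralegumdagap.

deralegumdagap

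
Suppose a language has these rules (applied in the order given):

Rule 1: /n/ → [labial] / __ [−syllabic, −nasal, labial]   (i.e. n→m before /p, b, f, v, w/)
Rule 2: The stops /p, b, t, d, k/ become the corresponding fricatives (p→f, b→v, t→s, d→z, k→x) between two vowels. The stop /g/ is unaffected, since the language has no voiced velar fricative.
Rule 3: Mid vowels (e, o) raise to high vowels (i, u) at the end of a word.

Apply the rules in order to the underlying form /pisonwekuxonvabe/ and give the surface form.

Rule 1 (nasal place assimilation): /n/ precedes the labial consonant /w/, so it assimilates in place to [m]. /n/ precedes the labial consonant /v/, so it assimilates in place to [m]. /pisonwekuxonvabe/ → pisomwekuxomvabe.
Rule 2 (intervocalic spirantization): /k/ is a stop between vowels /e/ and /u/, so it spirantizes to the fricative [x]. /b/ is a stop between vowels /a/ and /e/, so it spirantizes to the fricative [v]. /pisomwekuxomvabe/ → pisomwexuxomvave.
Rule 3 (final vowel raising): /e/ is a mid vowel in word-final position, so it raises to [i]. /pisomwexuxomvave/ → pisomwexuxomvavi.

pisomwexuxomvavi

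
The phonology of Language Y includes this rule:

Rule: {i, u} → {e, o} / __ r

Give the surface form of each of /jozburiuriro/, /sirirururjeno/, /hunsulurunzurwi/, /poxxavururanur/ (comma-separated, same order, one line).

jozboriorero, sererororjeno, hunsulorunzorwi, poxxavororanor

/jozburiuriro/: /u/ is a high vowel immediately before /r/, so it lowers to [o]. /u/ is a high vowel immediately before /r/, so it lowers to [o]. /i/ is a high vowel immediately before /r/, so it lowers to [e]. → [jozboriorero].
/sirirururjeno/: /i/ is a high vowel immediately before /r/, so it lowers to [e]. /i/ is a high vowel immediately before /r/, so it lowers to [e]. /u/ is a high vowel immediately before /r/, so it lowers to [o]. /u/ is a high vowel immediately before /r/, so it lowers to [o]. → [sererororjeno].
/hunsulurunzurwi/: /u/ is a high vowel immediately before /r/, so it lowers to [o]. /u/ is a high vowel immediately before /r/, so it lowers to [o]. → [hunsulorunzorwi].
/poxxavururanur/: /u/ is a high vowel immediately before /r/, so it lowers to [o]. /u/ is a high vowel immediately before /r/, so it lowers to [o]. /u/ is a high vowel immediately before /r/, so it lowers to [o]. → [poxxavororanor].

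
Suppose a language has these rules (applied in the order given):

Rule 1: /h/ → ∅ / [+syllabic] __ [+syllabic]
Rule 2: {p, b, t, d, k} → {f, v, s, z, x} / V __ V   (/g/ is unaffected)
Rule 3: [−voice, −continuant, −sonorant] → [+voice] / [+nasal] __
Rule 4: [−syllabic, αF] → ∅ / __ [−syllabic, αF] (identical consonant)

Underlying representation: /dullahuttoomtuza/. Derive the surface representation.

Rule 1 (intervocalic h-deletion): /h/ occurs between vowels /a/ and /u/, so it deletes. /dullahuttoomtuza/ → dullauttoomtuza.
Rule 2 (intervocalic spirantization): no segment meets the environment; /dullauttoomtuza/ is unchanged.
Rule 3 (post-nasal voicing): /t/ is a voiceless stop immediately after the nasal /m/, so it voices to [d]. /dullauttoomtuza/ → dullauttoomduza.
Rule 4 (degemination): /ll/ is a geminate; the first /l/ deletes. /tt/ is a geminate; the first /t/ deletes. /dullauttoomduza/ → dulautoomduza.

dulautoomduza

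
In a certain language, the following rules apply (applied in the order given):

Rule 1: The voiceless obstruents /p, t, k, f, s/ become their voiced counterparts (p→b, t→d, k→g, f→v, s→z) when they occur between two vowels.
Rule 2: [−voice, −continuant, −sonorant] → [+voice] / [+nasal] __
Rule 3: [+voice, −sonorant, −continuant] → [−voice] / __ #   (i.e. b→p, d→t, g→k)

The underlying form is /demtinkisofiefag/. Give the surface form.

Rule 1 (intervocalic voicing): /s/ is a voiceless obstruent between vowels /i/ and /o/, so it voices to [z]. /f/ is a voiceless obstruent between vowels /o/ and /i/, so it voices to [v]. /f/ is a voiceless obstruent between vowels /e/ and /a/, so it voices to [v]. /demtinkisofiefag/ → demtinkizovievag.
Rule 2 (post-nasal voicing): /t/ is a voiceless stop immediately after the nasal /m/, so it voices to [d]. /k/ is a voiceless stop immediately after the nasal /n/, so it voices to [g]. /demtinkizovievag/ → demdingizovievag.
Rule 3 (final devoicing): /g/ is a voiced stop in word-final position, so it devoices to [k]. /demdingizovievag/ → demdingizovievak.

demdingizovievak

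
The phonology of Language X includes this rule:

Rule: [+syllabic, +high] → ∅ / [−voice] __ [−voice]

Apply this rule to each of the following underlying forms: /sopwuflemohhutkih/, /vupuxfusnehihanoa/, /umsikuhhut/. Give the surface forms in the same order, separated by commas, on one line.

/sopwuflemohhutkih/: /u/ is a high vowel flanked by voiceless consonants /h/ and /t/, so it deletes. /i/ is a high vowel flanked by voiceless consonants /k/ and /h/, so it deletes. → [sopwuflemohhtkh].
/vupuxfusnehihanoa/: /u/ is a high vowel flanked by voiceless consonants /p/ and /x/, so it deletes. /u/ is a high vowel flanked by voiceless consonants /f/ and /s/, so it deletes. /i/ is a high vowel flanked by voiceless consonants /h/ and /h/, so it deletes. → [vupxfsnehhanoa].
/umsikuhhut/: /i/ is a high vowel flanked by voiceless consonants /s/ and /k/, so it deletes. /u/ is a high vowel flanked by voiceless consonants /k/ and /h/, so it deletes. /u/ is a high vowel flanked by voiceless consonants /h/ and /t/, so it deletes. → [umskhht].

sopwuflemohhtkh, vupxfsnehhanoa, umskhht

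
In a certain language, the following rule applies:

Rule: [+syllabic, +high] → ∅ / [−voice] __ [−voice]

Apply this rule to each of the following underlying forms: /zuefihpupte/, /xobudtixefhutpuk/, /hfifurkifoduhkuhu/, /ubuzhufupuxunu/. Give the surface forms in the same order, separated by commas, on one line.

zuefhppte, xobudtxefhtpk, hffurkfoduhkhu, ubuzhfpxunu

/zuefihpupte/: /i/ is a high vowel flanked by voiceless consonants /f/ and /h/, so it deletes. /u/ is a high vowel flanked by voiceless consonants /p/ and /p/, so it deletes. → [zuefhppte].
/xobudtixefhutpuk/: /i/ is a high vowel flanked by voiceless consonants /t/ and /x/, so it deletes. /u/ is a high vowel flanked by voiceless consonants /h/ and /t/, so it deletes. /u/ is a high vowel flanked by voiceless consonants /p/ and /k/, so it deletes. → [xobudtxefhtpk].
/hfifurkifoduhkuhu/: /i/ is a high vowel flanked by voiceless consonants /f/ and /f/, so it deletes. /i/ is a high vowel flanked by voiceless consonants /k/ and /f/, so it deletes. /u/ is a high vowel flanked by voiceless consonants /k/ and /h/, so it deletes. → [hffurkfoduhkhu].
/ubuzhufupuxunu/: /u/ is a high vowel flanked by voiceless consonants /h/ and /f/, so it deletes. /u/ is a high vowel flanked by voiceless consonants /f/ and /p/, so it deletes. /u/ is a high vowel flanked by voiceless consonants /p/ and /x/, so it deletes. → [ubuzhfpxunu].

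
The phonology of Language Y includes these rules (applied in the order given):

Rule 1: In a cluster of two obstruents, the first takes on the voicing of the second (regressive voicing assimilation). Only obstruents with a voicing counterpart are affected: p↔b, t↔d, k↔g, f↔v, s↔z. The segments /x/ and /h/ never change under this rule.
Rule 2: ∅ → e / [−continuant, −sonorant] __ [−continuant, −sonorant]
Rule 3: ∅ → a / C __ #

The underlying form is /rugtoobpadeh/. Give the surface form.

ruketoopepadeha

Rule 1 (regressive voicing assimilation): /g/ precedes the voiceless obstruent /t/, so it devoices to [k] by assimilation. /b/ precedes the voiceless obstruent /p/, so it devoices to [p] by assimilation. /rugtoobpadeh/ → ruktooppadeh.
Rule 2 (stop-cluster e-epenthesis): /k/ and /t/ form a stop–stop cluster, so [e] is inserted between them. /p/ and /p/ form a stop–stop cluster, so [e] is inserted between them. /ruktooppadeh/ → ruketoopepadeh.
Rule 3 (final a-epenthesis): the form ends in the consonant /h/, so [a] is inserted word-finally. /ruketoopepadeh/ → ruketoopepadeha.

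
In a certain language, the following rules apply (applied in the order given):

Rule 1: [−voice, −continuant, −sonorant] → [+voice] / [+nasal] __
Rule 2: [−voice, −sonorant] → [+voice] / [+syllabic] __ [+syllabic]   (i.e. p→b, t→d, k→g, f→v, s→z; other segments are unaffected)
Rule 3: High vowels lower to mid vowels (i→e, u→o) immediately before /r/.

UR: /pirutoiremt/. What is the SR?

perudoeremd

Rule 1 (post-nasal voicing): /t/ is a voiceless stop immediately after the nasal /m/, so it voices to [d]. /pirutoiremt/ → pirutoiremd.
Rule 2 (intervocalic voicing): /t/ is a voiceless obstruent between vowels /u/ and /o/, so it voices to [d]. /pirutoiremd/ → pirudoiremd.
Rule 3 (pre-rhotic lowering): /i/ is a high vowel immediately before /r/, so it lowers to [e]. /i/ is a high vowel immediately before /r/, so it lowers to [e]. /pirudoiremd/ → perudoeremd.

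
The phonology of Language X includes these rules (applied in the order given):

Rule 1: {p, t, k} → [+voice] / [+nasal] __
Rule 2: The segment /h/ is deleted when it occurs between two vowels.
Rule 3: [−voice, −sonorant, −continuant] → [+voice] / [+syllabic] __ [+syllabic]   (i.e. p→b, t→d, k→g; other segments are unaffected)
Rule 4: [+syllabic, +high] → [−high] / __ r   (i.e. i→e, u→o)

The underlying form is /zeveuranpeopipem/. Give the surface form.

Rule 1 (post-nasal voicing): /p/ is a voiceless stop immediately after the nasal /n/, so it voices to [b]. /zeveuranpeopipem/ → zeveuranbeopipem.
Rule 2 (intervocalic h-deletion): no segment meets the environment; /zeveuranbeopipem/ is unchanged.
Rule 3 (intervocalic voicing): /p/ is a voiceless stop between vowels /o/ and /i/, so it voices to [b]. /p/ is a voiceless stop between vowels /i/ and /e/, so it voices to [b]. /zeveuranbeopipem/ → zeveuranbeobibem.
Rule 4 (pre-rhotic lowering): /u/ is a high vowel immediately before /r/, so it lowers to [o]. /zeveuranbeobibem/ → zeveoranbeobibem.

zeveoranbeobibem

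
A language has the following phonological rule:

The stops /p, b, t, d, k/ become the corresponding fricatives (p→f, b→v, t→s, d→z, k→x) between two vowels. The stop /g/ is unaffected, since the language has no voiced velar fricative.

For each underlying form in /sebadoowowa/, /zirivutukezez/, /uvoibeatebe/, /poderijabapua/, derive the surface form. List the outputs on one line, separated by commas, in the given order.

sevazoowowa, zirivusuxezez, uvoiveaseve, pozerijavafua

/sebadoowowa/: /b/ is a stop between vowels /e/ and /a/, so it spirantizes to the fricative [v]. /d/ is a stop between vowels /a/ and /o/, so it spirantizes to the fricative [z]. → [sevazoowowa].
/zirivutukezez/: /t/ is a stop between vowels /u/ and /u/, so it spirantizes to the fricative [s]. /k/ is a stop between vowels /u/ and /e/, so it spirantizes to the fricative [x]. → [zirivusuxezez].
/uvoibeatebe/: /b/ is a stop between vowels /i/ and /e/, so it spirantizes to the fricative [v]. /t/ is a stop between vowels /a/ and /e/, so it spirantizes to the fricative [s]. /b/ is a stop between vowels /e/ and /e/, so it spirantizes to the fricative [v]. → [uvoiveaseve].
/poderijabapua/: /d/ is a stop between vowels /o/ and /e/, so it spirantizes to the fricative [z]. /b/ is a stop between vowels /a/ and /a/, so it spirantizes to the fricative [v]. /p/ is a stop between vowels /a/ and /u/, so it spirantizes to the fricative [f]. → [pozerijavafua].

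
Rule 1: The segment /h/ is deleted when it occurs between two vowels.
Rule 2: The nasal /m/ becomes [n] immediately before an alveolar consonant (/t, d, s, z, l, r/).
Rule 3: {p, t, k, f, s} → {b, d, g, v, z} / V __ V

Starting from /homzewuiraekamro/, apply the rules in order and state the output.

honzewuiraeganro

Rule 1 (intervocalic h-deletion): no segment meets the environment; /homzewuiraekamro/ is unchanged.
Rule 2 (nasal place assimilation): /m/ precedes the alveolar consonant /z/, so it assimilates in place to [n]. /m/ precedes the alveolar consonant /r/, so it assimilates in place to [n]. /homzewuiraekamro/ → honzewuiraekanro.
Rule 3 (intervocalic voicing): /k/ is a voiceless obstruent between vowels /e/ and /a/, so it voices to [g]. /honzewuiraekanro/ → honzewuiraeganro.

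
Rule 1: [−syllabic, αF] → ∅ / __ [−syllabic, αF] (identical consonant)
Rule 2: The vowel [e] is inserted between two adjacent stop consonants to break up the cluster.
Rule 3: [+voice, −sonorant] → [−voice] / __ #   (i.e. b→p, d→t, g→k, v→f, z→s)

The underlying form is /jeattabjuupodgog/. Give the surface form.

jeatabjuupodegok

Rule 1 (degemination): /tt/ is a geminate; the first /t/ deletes. /jeattabjuupodgog/ → jeatabjuupodgog.
Rule 2 (stop-cluster e-epenthesis): /d/ and /g/ form a stop–stop cluster, so [e] is inserted between them. /jeatabjuupodgog/ → jeatabjuupodegog.
Rule 3 (final devoicing): /g/ is a voiced obstruent in word-final position, so it devoices to [k]. /jeatabjuupodegog/ → jeatabjuupodegok.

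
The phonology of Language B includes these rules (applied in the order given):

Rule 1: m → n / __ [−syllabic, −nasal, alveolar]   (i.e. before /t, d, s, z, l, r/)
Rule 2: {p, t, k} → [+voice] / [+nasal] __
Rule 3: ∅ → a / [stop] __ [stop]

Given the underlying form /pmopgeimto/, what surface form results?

pmopageindo

Rule 1 (nasal place assimilation): /m/ precedes the alveolar consonant /t/, so it assimilates in place to [n]. /pmopgeimto/ → pmopgeinto.
Rule 2 (post-nasal voicing): /t/ is a voiceless stop immediately after the nasal /n/, so it voices to [d]. /pmopgeinto/ → pmopgeindo.
Rule 3 (stop-cluster a-epenthesis): /p/ and /g/ form a stop–stop cluster, so [a] is inserted between them. /pmopgeindo/ → pmopageindo.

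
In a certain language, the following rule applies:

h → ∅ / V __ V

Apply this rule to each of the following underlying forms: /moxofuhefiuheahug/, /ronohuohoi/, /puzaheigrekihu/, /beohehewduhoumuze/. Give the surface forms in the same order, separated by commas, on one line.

/moxofuhefiuheahug/: /h/ occurs between vowels /u/ and /e/, so it deletes. /h/ occurs between vowels /u/ and /e/, so it deletes. /h/ occurs between vowels /a/ and /u/, so it deletes. → [moxofuefiueaug].
/ronohuohoi/: /h/ occurs between vowels /o/ and /u/, so it deletes. /h/ occurs between vowels /o/ and /o/, so it deletes. → [ronouooi].
/puzaheigrekihu/: /h/ occurs between vowels /a/ and /e/, so it deletes. /h/ occurs between vowels /i/ and /u/, so it deletes. → [puzaeigrekiu].
/beohehewduhoumuze/: /h/ occurs between vowels /o/ and /e/, so it deletes. /h/ occurs between vowels /e/ and /e/, so it deletes. /h/ occurs between vowels /u/ and /o/, so it deletes. → [beoeewduoumuze].

moxofuefiueaug, ronouooi, puzaeigrekiu, beoeewduoumuze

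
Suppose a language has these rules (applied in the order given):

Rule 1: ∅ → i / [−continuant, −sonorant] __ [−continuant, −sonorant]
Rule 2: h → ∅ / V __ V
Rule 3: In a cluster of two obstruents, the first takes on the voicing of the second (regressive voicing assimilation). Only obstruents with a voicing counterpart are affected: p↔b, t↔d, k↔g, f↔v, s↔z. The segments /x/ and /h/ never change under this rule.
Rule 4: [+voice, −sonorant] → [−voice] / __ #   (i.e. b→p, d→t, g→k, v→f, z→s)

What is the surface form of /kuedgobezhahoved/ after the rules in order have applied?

Rule 1 (stop-cluster i-epenthesis): /d/ and /g/ form a stop–stop cluster, so [i] is inserted between them. /kuedgobezhahoved/ → kuedigobezhahoved.
Rule 2 (intervocalic h-deletion): /h/ occurs between vowels /a/ and /o/, so it deletes. /kuedigobezhahoved/ → kuedigobezhaoved.
Rule 3 (regressive voicing assimilation): /z/ precedes the voiceless obstruent /h/, so it devoices to [s] by assimilation. /kuedigobezhaoved/ → kuedigobeshaoved.
Rule 4 (final devoicing): /d/ is a voiced obstruent in word-final position, so it devoices to [t]. /kuedigobeshaoved/ → kuedigobeshaovet.

kuedigobeshaovet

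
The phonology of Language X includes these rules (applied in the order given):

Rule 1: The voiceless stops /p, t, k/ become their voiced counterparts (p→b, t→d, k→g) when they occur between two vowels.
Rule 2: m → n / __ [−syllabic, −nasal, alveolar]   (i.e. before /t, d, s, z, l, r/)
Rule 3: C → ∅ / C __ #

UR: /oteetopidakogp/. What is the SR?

Rule 1 (intervocalic voicing): /t/ is a voiceless stop between vowels /o/ and /e/, so it voices to [d]. /t/ is a voiceless stop between vowels /e/ and /o/, so it voices to [d]. /p/ is a voiceless stop between vowels /o/ and /i/, so it voices to [b]. /k/ is a voiceless stop between vowels /a/ and /o/, so it voices to [g]. /oteetopidakogp/ → odeedobidagogp.
Rule 2 (nasal place assimilation): no segment meets the environment; /odeedobidagogp/ is unchanged.
Rule 3 (final cluster simplification): /p/ is the second consonant of a word-final cluster /gp/, so it deletes. /odeedobidagogp/ → odeedobidagog.

odeedobidagog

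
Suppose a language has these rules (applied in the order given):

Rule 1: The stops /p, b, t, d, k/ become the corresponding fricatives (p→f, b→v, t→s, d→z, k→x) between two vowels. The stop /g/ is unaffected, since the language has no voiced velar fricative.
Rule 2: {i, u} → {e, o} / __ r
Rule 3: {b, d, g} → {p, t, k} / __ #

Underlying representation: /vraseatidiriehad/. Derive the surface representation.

Rule 1 (intervocalic spirantization): /t/ is a stop between vowels /a/ and /i/, so it spirantizes to the fricative [s]. /d/ is a stop between vowels /i/ and /i/, so it spirantizes to the fricative [z]. /vraseatidiriehad/ → vraseasiziriehad.
Rule 2 (pre-rhotic lowering): /i/ is a high vowel immediately before /r/, so it lowers to [e]. /vraseasiziriehad/ → vraseasizeriehad.
Rule 3 (final devoicing): /d/ is a voiced stop in word-final position, so it devoices to [t]. /vraseasizeriehad/ → vraseasizeriehat.

vraseasizeriehat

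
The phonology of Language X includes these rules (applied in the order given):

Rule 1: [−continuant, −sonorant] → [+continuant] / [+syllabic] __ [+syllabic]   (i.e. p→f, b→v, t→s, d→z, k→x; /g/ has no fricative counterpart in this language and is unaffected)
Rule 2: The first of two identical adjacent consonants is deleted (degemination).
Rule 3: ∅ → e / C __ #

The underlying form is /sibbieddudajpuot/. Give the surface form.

Rule 1 (intervocalic spirantization): /d/ is a stop between vowels /u/ and /a/, so it spirantizes to the fricative [z]. /sibbieddudajpuot/ → sibbiedduzajpuot.
Rule 2 (degemination): /bb/ is a geminate; the first /b/ deletes. /dd/ is a geminate; the first /d/ deletes. /sibbiedduzajpuot/ → sibieduzajpuot.
Rule 3 (final e-epenthesis): the form ends in the consonant /t/, so [e] is inserted word-finally. /sibieduzajpuot/ → sibieduzajpuote.

sibieduzajpuote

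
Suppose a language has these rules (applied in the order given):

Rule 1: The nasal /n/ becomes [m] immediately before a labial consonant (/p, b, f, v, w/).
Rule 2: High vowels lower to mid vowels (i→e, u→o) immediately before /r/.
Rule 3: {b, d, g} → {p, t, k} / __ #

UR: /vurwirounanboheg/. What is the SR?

vorwerounambohek

Rule 1 (nasal place assimilation): /n/ precedes the labial consonant /b/, so it assimilates in place to [m]. /vurwirounanboheg/ → vurwirounamboheg.
Rule 2 (pre-rhotic lowering): /u/ is a high vowel immediately before /r/, so it lowers to [o]. /i/ is a high vowel immediately before /r/, so it lowers to [e]. /vurwirounamboheg/ → vorwerounamboheg.
Rule 3 (final devoicing): /g/ is a voiced stop in word-final position, so it devoices to [k]. /vorwerounamboheg/ → vorwerounambohek.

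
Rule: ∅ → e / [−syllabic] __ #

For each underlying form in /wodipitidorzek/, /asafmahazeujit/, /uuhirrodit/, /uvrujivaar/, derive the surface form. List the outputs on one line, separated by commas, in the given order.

/wodipitidorzek/: the form ends in the consonant /k/, so [e] is inserted word-finally. → [wodipitidorzeke].
/asafmahazeujit/: the form ends in the consonant /t/, so [e] is inserted word-finally. → [asafmahazeujite].
/uuhirrodit/: the form ends in the consonant /t/, so [e] is inserted word-finally. → [uuhirrodite].
/uvrujivaar/: the form ends in the consonant /r/, so [e] is inserted word-finally. → [uvrujivaare].

wodipitidorzeke, asafmahazeujite, uuhirrodite, uvrujivaare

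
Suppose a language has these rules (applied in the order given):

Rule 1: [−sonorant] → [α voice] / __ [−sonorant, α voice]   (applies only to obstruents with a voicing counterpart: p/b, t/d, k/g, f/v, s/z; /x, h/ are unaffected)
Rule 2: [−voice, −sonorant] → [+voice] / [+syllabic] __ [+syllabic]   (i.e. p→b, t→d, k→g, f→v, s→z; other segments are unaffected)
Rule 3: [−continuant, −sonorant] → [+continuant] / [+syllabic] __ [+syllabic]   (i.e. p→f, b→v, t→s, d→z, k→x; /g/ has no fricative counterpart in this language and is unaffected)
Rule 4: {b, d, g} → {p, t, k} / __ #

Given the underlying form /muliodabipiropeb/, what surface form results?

Rule 1 (regressive voicing assimilation): no segment meets the environment; /muliodabipiropeb/ is unchanged.
Rule 2 (intervocalic voicing): /p/ is a voiceless obstruent between vowels /i/ and /i/, so it voices to [b]. /p/ is a voiceless obstruent between vowels /o/ and /e/, so it voices to [b]. /muliodabipiropeb/ → muliodabibirobeb.
Rule 3 (intervocalic spirantization): /d/ is a stop between vowels /o/ and /a/, so it spirantizes to the fricative [z]. /b/ is a stop between vowels /a/ and /i/, so it spirantizes to the fricative [v]. /b/ is a stop between vowels /i/ and /i/, so it spirantizes to the fricative [v]. /b/ is a stop between vowels /o/ and /e/, so it spirantizes to the fricative [v]. /muliodabibirobeb/ → muliozaviviroveb.
Rule 4 (final devoicing): /b/ is a voiced stop in word-final position, so it devoices to [p]. /muliozaviviroveb/ → muliozavivirovep.

muliozavivirovep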